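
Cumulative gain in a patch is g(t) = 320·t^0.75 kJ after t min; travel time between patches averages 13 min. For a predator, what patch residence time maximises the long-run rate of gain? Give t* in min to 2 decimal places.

39.00 min

Maximise g(t)/(T+t): set derivative to zero → g'(t)(T+t) = g(t).
g'(t) = 0.75·320·t^-0.25. Setting 0.75·320·t^-0.25 = 320·t^0.75/(13+t) gives 0.75(13+t) = t, so 0.25·t = 0.75×13.
t* = 0.75×13/0.25 = 39 min.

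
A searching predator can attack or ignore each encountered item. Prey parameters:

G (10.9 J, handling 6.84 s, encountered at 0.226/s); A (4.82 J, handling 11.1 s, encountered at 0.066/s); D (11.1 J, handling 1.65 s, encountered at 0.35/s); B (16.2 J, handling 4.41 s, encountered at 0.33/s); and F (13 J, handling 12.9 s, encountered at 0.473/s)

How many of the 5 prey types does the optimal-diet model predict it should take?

Profitabilities (E/h, J/s): D 6.73, B 3.67, G 1.59, F 1.01, A 0.434. Add prey in this order while the next type's profitability exceeds the intake rate on those already taken.
Rate on top 1: 2.463. B: 3.67 > 2.463 → include.
Rate on top 2: 3.044. G: 1.59 < 3.044 → exclude; stop.
Optimal diet: D, B — 2 of 5 types.

2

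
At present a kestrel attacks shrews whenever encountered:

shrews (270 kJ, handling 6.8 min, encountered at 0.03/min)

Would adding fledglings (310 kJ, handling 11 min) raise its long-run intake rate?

Yes

Current rate: (0.03×270)/(1 + 0.03×6.8) = 6.728 kJ/min.
Profitability of fledglings: 310/11 = 28.18 kJ/min.
Since 28.18 > R, including fledglings increases the long-run rate.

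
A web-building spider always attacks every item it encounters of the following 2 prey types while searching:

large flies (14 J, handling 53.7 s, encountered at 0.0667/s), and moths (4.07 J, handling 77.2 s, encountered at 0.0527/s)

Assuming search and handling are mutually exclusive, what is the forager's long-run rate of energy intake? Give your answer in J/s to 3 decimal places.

0.133 J/s

R = Σλ_iE_i / (1 + Σλ_ih_i)
Numerator: 0.0667×14 + 0.0527×4.07 = 1.148
Denominator: 1 + 0.0667×53.7 + 0.0527×77.2 = 8.65
R = 1.148/8.65 = 0.1327 J/s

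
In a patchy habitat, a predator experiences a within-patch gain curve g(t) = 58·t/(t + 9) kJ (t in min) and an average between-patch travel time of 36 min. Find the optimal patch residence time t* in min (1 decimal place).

18.0 min

Optimal t* satisfies g'(t*) = g(t*)/(T + t*).
g'(t) = 58·9/(t + 9)². Setting 58·9/(t+9)² = 58t/[(t+9)(36+t)] gives 9(36+t) = t(t+9), so t² = 9×36 = 324.
t* = √324 = 18 min.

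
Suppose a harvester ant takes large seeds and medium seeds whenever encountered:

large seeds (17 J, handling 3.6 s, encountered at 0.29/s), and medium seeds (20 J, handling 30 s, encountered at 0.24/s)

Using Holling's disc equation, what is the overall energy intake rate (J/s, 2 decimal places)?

1.05 J/s

Energy encountered per unit search time: 0.29×17 + 0.24×20 = 9.73 J/s.
Handling time per unit search time: 0.29×3.6 + 0.24×30 = 8.244.
Rate = 9.73/(1 + 8.244) = 1.053 J/s.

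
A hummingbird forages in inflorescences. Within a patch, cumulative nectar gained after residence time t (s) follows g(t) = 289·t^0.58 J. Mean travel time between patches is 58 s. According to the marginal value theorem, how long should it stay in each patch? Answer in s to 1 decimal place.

By the marginal value theorem, leave when the instantaneous gain rate g'(t) equals the habitat-wide average g(t)/(T + t).
g'(t) = 0.58·289·t^-0.42. Setting 0.58·289·t^-0.42 = 289·t^0.58/(58+t) gives 0.58(58+t) = t, so 0.42·t = 0.58×58.
t* = 0.58×58/0.42 = 80.1 s.

80.1 s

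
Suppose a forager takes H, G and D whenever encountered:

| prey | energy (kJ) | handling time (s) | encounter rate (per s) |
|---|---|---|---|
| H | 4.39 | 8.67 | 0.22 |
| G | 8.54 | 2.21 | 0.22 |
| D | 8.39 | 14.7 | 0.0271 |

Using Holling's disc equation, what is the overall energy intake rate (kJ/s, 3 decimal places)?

R = (0.22×4.39 + 0.22×8.54 + 0.0271×8.39) / (1 + 0.22×8.67 + 0.22×2.21 + 0.0271×14.7) = 3.072/3.792 = 0.8101 kJ/s.

0.810 kJ/s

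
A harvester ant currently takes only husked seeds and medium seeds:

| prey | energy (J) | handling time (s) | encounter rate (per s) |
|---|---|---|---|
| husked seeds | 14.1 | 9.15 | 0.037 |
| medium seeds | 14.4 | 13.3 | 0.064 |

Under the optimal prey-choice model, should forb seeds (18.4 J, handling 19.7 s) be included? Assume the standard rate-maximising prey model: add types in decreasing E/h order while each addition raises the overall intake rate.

Current rate: (0.037×14.1 + 0.064×14.4)/(1 + 0.037×9.15 + 0.064×13.3) = 0.6591 J/s.
forb seeds: E/h = 18.4/19.7 = 0.934 J/s.
0.934 > 0.6591, so adding forb seeds raises the average — include it.

Yes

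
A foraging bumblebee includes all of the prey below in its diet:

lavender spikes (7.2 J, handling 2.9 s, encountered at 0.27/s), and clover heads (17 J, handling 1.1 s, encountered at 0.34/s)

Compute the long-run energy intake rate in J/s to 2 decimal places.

3.58 J/s

R = (0.27×7.2 + 0.34×17) / (1 + 0.27×2.9 + 0.34×1.1) = 7.724/2.157 = 3.581 J/s.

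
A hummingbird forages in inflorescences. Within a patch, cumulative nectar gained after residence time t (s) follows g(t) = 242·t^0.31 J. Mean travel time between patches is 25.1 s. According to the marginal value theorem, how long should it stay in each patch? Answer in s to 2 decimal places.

By the marginal value theorem, leave when the instantaneous gain rate g'(t) equals the habitat-wide average g(t)/(T + t).
g'(t) = 0.31·242·t^-0.69. Setting 0.31·242·t^-0.69 = 242·t^0.31/(25.1+t) gives 0.31(25.1+t) = t, so 0.69·t = 0.31×25.1.
t* = 0.31×25.1/0.69 = 11.28 s.

11.28 s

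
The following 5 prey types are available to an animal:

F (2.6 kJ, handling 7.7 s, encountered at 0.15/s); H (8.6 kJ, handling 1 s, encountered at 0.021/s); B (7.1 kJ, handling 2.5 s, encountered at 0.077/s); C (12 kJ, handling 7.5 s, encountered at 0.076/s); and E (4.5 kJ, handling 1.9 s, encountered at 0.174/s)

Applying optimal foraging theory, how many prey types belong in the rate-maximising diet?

4

Rank by E/h (kJ/s): H 8.6, B 2.84, E 2.37, C 1.6, F 0.338. Include each in turn until the next type's E/h falls below the running intake rate.
Rate on top 1: 0.1769. B: 2.84 > 0.1769 → include.
Rate on top 2: 0.5993. E: 2.37 > 0.5993 → include.
Rate on top 3: 0.9781. C: 1.6 > 0.9781 → include.
Rate on top 4: 1.146. F: 0.338 < 1.146 → exclude; stop.
Optimal diet: H, B, E, C — 4 of 5 types.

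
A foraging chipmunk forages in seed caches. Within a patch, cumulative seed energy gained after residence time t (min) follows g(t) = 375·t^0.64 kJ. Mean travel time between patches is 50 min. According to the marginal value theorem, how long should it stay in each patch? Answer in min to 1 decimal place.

88.9 min

Optimal t* satisfies g'(t*) = g(t*)/(T + t*).
g'(t) = 0.64·375·t^-0.36. Setting 0.64·375·t^-0.36 = 375·t^0.64/(50+t) gives 0.64(50+t) = t, so 0.36·t = 0.64×50.
t* = 0.64×50/0.36 = 88.89 min.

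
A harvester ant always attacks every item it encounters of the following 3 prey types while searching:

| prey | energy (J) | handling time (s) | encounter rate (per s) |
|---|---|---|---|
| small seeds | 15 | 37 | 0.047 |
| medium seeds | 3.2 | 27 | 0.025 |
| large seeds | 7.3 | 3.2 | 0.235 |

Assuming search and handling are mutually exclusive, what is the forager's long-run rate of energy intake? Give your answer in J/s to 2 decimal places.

R = Σλ_iE_i / (1 + Σλ_ih_i)
Numerator: 0.047×15 + 0.025×3.2 + 0.235×7.3 = 2.5
Denominator: 1 + 0.047×37 + 0.025×27 + 0.235×3.2 = 4.166
R = 2.5/4.166 = 0.6002 J/s

0.60 J/s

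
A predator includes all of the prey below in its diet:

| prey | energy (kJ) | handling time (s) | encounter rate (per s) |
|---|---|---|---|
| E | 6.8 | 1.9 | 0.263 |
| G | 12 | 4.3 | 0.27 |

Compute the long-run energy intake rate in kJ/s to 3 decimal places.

Energy encountered per unit search time: 0.263×6.8 + 0.27×12 = 5.028 kJ/s.
Handling time per unit search time: 0.263×1.9 + 0.27×4.3 = 1.661.
Rate = 5.028/(1 + 1.661) = 1.89 kJ/s.

1.890 kJ/s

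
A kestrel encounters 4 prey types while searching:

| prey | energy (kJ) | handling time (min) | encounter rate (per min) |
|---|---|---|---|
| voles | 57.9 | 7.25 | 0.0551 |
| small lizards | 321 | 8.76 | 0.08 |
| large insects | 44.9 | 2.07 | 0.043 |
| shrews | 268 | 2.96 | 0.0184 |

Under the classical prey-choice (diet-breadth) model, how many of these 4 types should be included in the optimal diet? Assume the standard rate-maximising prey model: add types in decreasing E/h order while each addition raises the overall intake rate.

Rank by E/h (kJ/min): shrews 90.5, small lizards 36.6, large insects 21.7, voles 7.99. Include each in turn until the next type's E/h falls below the running intake rate.
Rate on top 1: 4.676. small lizards: 36.6 > 4.676 → include.
Rate on top 2: 17.44. large insects: 21.7 > 17.44 → include.
Rate on top 3: 17.64. voles: 7.99 < 17.64 → exclude; stop.
Optimal diet: shrews, small lizards, large insects — 3 of 4 types.

3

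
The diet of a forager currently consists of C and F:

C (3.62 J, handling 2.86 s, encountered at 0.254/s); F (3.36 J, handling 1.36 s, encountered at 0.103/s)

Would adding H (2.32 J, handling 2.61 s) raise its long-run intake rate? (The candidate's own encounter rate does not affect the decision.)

Yes

Current rate: (0.254×3.62 + 0.103×3.36)/(1 + 0.254×2.86 + 0.103×1.36) = 0.678 J/s.
H: E/h = 2.32/2.61 = 0.8889 J/s.
Since 0.8889 > R, including H increases the long-run rate.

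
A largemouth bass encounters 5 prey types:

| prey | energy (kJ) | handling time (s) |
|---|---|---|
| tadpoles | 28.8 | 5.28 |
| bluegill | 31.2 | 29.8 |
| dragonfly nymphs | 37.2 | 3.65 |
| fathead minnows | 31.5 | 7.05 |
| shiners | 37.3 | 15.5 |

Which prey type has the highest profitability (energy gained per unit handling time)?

Profitability E/h (kJ/s): tadpoles = 28.8/5.28 = 5.45, bluegill = 31.2/29.8 = 1.05, dragonfly nymphs = 37.2/3.65 = 10.2, fathead minnows = 31.5/7.05 = 4.47, shiners = 37.3/15.5 = 2.41.
Ranked: dragonfly nymphs > tadpoles > fathead minnows > shiners > bluegill.

dragonfly nymphs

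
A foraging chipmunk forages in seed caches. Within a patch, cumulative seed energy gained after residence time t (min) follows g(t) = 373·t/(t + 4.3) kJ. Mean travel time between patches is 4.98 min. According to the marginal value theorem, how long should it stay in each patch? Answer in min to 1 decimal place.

Optimal t* satisfies g'(t*) = g(t*)/(T + t*).
g'(t) = 373·4.3/(t + 4.3)². Setting 373·4.3/(t+4.3)² = 373t/[(t+4.3)(4.98+t)] gives 4.3(4.98+t) = t(t+4.3), so t² = 4.3×4.98 = 21.41.
t* = √21.41 = 4.628 min.

4.6 min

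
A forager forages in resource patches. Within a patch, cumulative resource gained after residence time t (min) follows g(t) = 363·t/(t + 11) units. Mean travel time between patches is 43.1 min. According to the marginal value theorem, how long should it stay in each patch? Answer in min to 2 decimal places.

21.77 min

Maximise g(t)/(T+t): set derivative to zero → g'(t)(T+t) = g(t).
g'(t) = 363·11/(t + 11)². Setting 363·11/(t+11)² = 363t/[(t+11)(43.1+t)] gives 11(43.1+t) = t(t+11), so t² = 11×43.1 = 474.1.
t* = √474.1 = 21.77 min.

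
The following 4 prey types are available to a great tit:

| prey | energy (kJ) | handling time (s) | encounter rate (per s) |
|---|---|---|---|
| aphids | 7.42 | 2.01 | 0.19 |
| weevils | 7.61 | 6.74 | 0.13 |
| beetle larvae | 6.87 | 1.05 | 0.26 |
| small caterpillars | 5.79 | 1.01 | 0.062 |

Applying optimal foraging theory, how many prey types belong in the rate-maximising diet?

3

E/h in descending order: beetle larvae 6.54, small caterpillars 5.73, aphids 3.69, weevils 1.13 kJ/s. The optimal diet is the largest prefix of this list for which every included type satisfies E_i/h_i > R on the types above it.
Rate on top 1: 1.403. small caterpillars: 5.73 > 1.403 → include.
Rate on top 2: 1.606. aphids: 3.69 > 1.606 → include.
Rate on top 3: 2.07. weevils: 1.13 < 2.07 → exclude; stop.
Optimal diet: beetle larvae, small caterpillars, aphids — 3 of 4 types.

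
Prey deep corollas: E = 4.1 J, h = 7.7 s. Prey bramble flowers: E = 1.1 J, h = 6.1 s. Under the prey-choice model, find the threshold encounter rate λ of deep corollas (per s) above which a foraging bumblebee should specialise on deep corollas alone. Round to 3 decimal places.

0.067 per s

At the threshold, the rate on deep corollas alone equals the profitability of bramble flowers: λ·4.1/(1 + λ·7.7) = 1.1/6.1 = 0.1803.
Rearranging, λ(4.1 − 0.1803×7.7) = 0.1803, so λ = 0.1803/2.711 = 0.06651 per s.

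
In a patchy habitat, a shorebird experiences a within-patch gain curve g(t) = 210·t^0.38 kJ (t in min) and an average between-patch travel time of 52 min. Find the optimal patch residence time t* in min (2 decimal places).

Optimal t* satisfies g'(t*) = g(t*)/(T + t*).
g'(t) = 0.38·210·t^-0.62. Setting 0.38·210·t^-0.62 = 210·t^0.38/(52+t) gives 0.38(52+t) = t, so 0.62·t = 0.38×52.
t* = 0.38×52/0.62 = 31.87 min.

31.87 min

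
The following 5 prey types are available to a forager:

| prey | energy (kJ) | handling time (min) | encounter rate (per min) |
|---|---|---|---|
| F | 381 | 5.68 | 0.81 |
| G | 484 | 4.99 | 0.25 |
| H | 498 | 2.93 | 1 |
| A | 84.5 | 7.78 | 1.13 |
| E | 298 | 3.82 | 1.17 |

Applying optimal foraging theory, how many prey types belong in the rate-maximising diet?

1

Profitabilities (E/h, kJ/min): H 170, G 97, E 78, F 67.1, A 10.9. Add prey in this order while the next type's profitability exceeds the intake rate on those already taken.
Rate on top 1: 126.7. G: 97 < 126.7 → exclude; stop.
Optimal diet: H — 1 of 5 types.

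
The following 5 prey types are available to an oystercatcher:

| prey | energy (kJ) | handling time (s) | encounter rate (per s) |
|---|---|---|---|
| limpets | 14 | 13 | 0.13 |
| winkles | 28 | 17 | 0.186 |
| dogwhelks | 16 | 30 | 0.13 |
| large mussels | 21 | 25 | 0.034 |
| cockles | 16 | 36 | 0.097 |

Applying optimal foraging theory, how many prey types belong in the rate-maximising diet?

1

Profitabilities (E/h, kJ/s): winkles 1.65, limpets 1.08, large mussels 0.84, dogwhelks 0.533, cockles 0.444. Add prey in this order while the next type's profitability exceeds the intake rate on those already taken.
Rate on top 1: 1.251. limpets: 1.08 < 1.251 → exclude; stop.
Optimal diet: winkles — 1 of 5 types.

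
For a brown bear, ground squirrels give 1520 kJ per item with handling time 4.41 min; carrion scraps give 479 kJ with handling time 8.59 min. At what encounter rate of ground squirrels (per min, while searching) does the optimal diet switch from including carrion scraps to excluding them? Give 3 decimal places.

The zero-one rule: include carrion scraps iff E₂/h₂ > λE₁/(1+λh₁). Equality gives the switch point.
λE₁h₂ = E₂ + λE₂h₁ ⇒ λ = E₂/(E₁h₂ − E₂h₁) = 479/(1.306e+04 − 2112) = 0.04377 per min.

0.044 per min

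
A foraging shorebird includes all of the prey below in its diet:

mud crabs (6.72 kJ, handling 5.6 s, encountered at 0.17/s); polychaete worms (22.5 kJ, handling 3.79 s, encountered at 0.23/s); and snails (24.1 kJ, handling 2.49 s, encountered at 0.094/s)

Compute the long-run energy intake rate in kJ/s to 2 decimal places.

2.81 kJ/s

Energy encountered per unit search time: 0.17×6.72 + 0.23×22.5 + 0.094×24.1 = 8.583 kJ/s.
Handling time per unit search time: 0.17×5.6 + 0.23×3.79 + 0.094×2.49 = 2.058.
Rate = 8.583/(1 + 2.058) = 2.807 kJ/s.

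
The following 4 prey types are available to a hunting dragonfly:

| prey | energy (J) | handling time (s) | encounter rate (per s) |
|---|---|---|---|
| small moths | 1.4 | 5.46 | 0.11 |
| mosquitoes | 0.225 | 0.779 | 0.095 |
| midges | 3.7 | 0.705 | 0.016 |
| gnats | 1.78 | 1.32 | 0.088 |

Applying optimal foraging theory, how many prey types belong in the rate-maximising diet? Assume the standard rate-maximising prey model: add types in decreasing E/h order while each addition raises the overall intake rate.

4

Rank by E/h (J/s): midges 5.25, gnats 1.35, mosquitoes 0.289, small moths 0.256. Include each in turn until the next type's E/h falls below the running intake rate.
Rate on top 1: 0.05854. gnats: 1.35 > 0.05854 → include.
Rate on top 2: 0.1914. mosquitoes: 0.289 > 0.1914 → include.
Rate on top 3: 0.1974. small moths: 0.256 > 0.1974 → include.
Optimal diet: midges, gnats, mosquitoes, small moths — 4 of 4 types.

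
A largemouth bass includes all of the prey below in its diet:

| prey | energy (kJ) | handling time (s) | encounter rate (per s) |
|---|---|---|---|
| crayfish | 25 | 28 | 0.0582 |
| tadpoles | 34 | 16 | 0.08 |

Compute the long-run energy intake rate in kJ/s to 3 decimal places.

1.068 kJ/s

R = Σλ_iE_i / (1 + Σλ_ih_i)
Numerator: 0.0582×25 + 0.08×34 = 4.175
Denominator: 1 + 0.0582×28 + 0.08×16 = 3.91
R = 4.175/3.91 = 1.068 kJ/s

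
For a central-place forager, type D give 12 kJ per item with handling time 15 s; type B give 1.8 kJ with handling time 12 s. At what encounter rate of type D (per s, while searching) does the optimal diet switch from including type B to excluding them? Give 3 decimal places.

0.015 per s

The zero-one rule: include type B iff E₂/h₂ > λE₁/(1+λh₁). Equality gives the switch point.
λE₁h₂ = E₂ + λE₂h₁ ⇒ λ = E₂/(E₁h₂ − E₂h₁) = 1.8/(144 − 27) = 0.01538 per s.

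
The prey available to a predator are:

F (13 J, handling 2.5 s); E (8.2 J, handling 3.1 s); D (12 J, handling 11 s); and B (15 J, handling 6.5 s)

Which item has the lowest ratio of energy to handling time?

In descending order of E/h:
F: 13/2.5 = 5.2 J/s
E: 8.2/3.1 = 2.65 J/s
B: 15/6.5 = 2.31 J/s
D: 12/11 = 1.09 J/s

D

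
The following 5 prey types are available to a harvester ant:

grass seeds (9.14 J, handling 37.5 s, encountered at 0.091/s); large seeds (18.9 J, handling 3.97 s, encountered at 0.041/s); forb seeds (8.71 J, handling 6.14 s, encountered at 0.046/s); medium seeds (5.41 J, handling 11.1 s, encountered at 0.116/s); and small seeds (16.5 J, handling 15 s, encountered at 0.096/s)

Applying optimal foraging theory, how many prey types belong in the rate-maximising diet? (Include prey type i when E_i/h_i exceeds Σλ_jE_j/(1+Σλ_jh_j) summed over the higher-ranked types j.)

3

E/h in descending order: large seeds 4.76, forb seeds 1.42, small seeds 1.1, medium seeds 0.487, grass seeds 0.244 J/s. The optimal diet is the largest prefix of this list for which every included type satisfies E_i/h_i > R on the types above it.
Rate on top 1: 0.6664. forb seeds: 1.42 > 0.6664 → include.
Rate on top 2: 0.8134. small seeds: 1.1 > 0.8134 → include.
Rate on top 3: 0.9565. medium seeds: 0.487 < 0.9565 → exclude; stop.
Optimal diet: large seeds, forb seeds, small seeds — 3 of 5 types.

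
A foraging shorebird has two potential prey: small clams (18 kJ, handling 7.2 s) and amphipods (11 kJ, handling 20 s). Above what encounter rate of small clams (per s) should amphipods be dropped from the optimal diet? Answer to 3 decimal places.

0.039 per s

The zero-one rule: include amphipods iff E₂/h₂ > λE₁/(1+λh₁). Equality gives the switch point.
λE₁h₂ = E₂ + λE₂h₁ ⇒ λ = E₂/(E₁h₂ − E₂h₁) = 11/(360 − 79.2) = 0.03917 per s.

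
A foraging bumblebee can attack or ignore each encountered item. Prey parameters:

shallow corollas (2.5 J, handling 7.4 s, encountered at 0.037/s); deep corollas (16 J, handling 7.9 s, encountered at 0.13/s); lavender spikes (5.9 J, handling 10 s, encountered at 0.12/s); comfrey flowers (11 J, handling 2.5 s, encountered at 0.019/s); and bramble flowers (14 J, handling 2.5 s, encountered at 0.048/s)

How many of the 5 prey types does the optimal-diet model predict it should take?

3

Profitabilities (E/h, J/s): bramble flowers 5.6, comfrey flowers 4.4, deep corollas 2.03, lavender spikes 0.59, shallow corollas 0.338. Add prey in this order while the next type's profitability exceeds the intake rate on those already taken.
Rate on top 1: 0.6. comfrey flowers: 4.4 > 0.6 → include.
Rate on top 2: 0.7546. deep corollas: 2.03 > 0.7546 → include.
Rate on top 3: 1.349. lavender spikes: 0.59 < 1.349 → exclude; stop.
Optimal diet: bramble flowers, comfrey flowers, deep corollas — 3 of 5 types.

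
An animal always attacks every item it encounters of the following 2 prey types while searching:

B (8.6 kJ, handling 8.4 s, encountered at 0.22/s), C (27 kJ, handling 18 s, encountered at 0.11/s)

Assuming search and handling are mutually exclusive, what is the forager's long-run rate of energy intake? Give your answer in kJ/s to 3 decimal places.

R = Σλ_iE_i / (1 + Σλ_ih_i)
Numerator: 0.22×8.6 + 0.11×27 = 4.862
Denominator: 1 + 0.22×8.4 + 0.11×18 = 4.828
R = 4.862/4.828 = 1.007 kJ/s

1.007 kJ/s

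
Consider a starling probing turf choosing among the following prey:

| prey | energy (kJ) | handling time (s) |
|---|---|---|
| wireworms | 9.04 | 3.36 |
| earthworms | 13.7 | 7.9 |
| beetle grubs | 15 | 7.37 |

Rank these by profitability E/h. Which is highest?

wireworms

Profitability E/h (kJ/s): wireworms = 9.04/3.36 = 2.69, earthworms = 13.7/7.9 = 1.73, beetle grubs = 15/7.37 = 2.04.
Ranked: wireworms > beetle grubs > earthworms.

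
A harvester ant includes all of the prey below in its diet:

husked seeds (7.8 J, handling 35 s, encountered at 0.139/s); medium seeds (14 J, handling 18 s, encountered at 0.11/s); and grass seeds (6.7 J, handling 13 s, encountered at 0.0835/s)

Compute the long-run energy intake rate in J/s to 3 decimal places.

0.356 J/s

R = Σλ_iE_i / (1 + Σλ_ih_i)
Numerator: 0.139×7.8 + 0.11×14 + 0.0835×6.7 = 3.184
Denominator: 1 + 0.139×35 + 0.11×18 + 0.0835×13 = 8.931
R = 3.184/8.931 = 0.3565 J/s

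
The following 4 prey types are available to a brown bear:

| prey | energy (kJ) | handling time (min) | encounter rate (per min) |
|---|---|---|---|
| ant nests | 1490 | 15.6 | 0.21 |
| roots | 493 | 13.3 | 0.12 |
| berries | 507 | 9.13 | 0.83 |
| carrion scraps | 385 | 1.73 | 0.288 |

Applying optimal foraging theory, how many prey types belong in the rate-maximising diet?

Rank by E/h (kJ/min): carrion scraps 223, ant nests 95.5, berries 55.5, roots 37.1. Include each in turn until the next type's E/h falls below the running intake rate.
Rate on top 1: 74.01. ant nests: 95.5 > 74.01 → include.
Rate on top 2: 88.76. berries: 55.5 < 88.76 → exclude; stop.
Optimal diet: carrion scraps, ant nests — 2 of 4 types.

2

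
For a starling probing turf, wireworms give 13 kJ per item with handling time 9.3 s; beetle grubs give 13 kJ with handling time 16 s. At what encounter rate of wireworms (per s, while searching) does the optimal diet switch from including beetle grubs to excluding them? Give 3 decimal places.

0.149 per s

The zero-one rule: include beetle grubs iff E₂/h₂ > λE₁/(1+λh₁). Equality gives the switch point.
λE₁h₂ = E₂ + λE₂h₁ ⇒ λ = E₂/(E₁h₂ − E₂h₁) = 13/(208 − 120.9) = 0.1493 per s.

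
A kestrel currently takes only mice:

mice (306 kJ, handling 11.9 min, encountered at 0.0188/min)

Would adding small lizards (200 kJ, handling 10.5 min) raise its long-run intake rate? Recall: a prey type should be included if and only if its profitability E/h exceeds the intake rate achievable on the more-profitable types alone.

Yes

Current rate: (0.0188×306)/(1 + 0.0188×11.9) = 4.701 kJ/min.
small lizards: E/h = 200/10.5 = 19.05 kJ/min.
19.05 > 4.701, so adding small lizards raises the average — include it.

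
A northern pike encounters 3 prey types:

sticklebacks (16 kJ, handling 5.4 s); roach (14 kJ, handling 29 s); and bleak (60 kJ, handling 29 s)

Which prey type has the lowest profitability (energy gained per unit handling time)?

In descending order of E/h:
sticklebacks: 16/5.4 = 2.96 kJ/s
bleak: 60/29 = 2.07 kJ/s
roach: 14/29 = 0.483 kJ/s

roach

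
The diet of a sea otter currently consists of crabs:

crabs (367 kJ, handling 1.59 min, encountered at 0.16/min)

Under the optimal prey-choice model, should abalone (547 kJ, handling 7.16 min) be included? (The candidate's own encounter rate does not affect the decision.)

Current rate: (0.16×367)/(1 + 0.16×1.59) = 46.81 kJ/min.
abalone: E/h = 547/7.16 = 76.4 kJ/min.
76.4 > 46.81, so adding abalone raises the average — include it.

Yes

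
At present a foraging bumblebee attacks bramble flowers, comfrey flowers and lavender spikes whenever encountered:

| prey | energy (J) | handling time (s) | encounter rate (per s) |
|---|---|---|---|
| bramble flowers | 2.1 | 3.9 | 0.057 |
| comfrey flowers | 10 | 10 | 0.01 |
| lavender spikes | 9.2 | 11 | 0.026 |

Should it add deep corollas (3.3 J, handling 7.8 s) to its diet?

Yes

Current rate: (0.057×2.1 + 0.01×10 + 0.026×9.2)/(1 + 0.057×3.9 + 0.01×10 + 0.026×11) = 0.2853 J/s.
Profitability of deep corollas: 3.3/7.8 = 0.4231 J/s.
0.4231 > 0.2853, so adding deep corollas raises the average — include it.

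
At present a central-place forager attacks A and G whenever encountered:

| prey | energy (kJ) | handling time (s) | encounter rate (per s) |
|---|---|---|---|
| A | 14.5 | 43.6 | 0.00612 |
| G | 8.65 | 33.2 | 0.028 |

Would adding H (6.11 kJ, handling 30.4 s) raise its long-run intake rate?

Yes

Intake rate on the current diet: R = (0.00612×14.5 + 0.028×8.65) / (1 + 0.00612×43.6 + 0.028×33.2) = 0.3309/2.196 = 0.1507 kJ/s.
H: E/h = 6.11/30.4 = 0.201 kJ/s.
0.201 > 0.1507, so adding H raises the average — include it.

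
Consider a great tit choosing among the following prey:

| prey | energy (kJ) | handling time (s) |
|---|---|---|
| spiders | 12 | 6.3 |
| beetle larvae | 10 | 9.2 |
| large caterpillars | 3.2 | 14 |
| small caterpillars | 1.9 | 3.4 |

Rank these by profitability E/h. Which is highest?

spiders

In descending order of E/h:
spiders: 12/6.3 = 1.9 kJ/s
beetle larvae: 10/9.2 = 1.09 kJ/s
small caterpillars: 1.9/3.4 = 0.559 kJ/s
large caterpillars: 3.2/14 = 0.229 kJ/s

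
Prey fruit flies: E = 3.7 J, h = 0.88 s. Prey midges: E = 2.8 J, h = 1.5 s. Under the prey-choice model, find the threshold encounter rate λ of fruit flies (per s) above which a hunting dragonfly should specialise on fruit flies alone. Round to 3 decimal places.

At the threshold, the rate on fruit flies alone equals the profitability of midges: λ·3.7/(1 + λ·0.88) = 2.8/1.5 = 1.867.
Rearranging, λ(3.7 − 1.867×0.88) = 1.867, so λ = 1.867/2.057 = 0.9073 per s.

0.907 per s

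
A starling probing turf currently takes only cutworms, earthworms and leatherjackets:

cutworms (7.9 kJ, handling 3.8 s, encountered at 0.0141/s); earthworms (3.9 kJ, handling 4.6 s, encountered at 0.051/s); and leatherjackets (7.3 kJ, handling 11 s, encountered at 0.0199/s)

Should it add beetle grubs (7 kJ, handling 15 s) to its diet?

Intake rate on the current diet: R = (0.0141×7.9 + 0.051×3.9 + 0.0199×7.3) / (1 + 0.0141×3.8 + 0.051×4.6 + 0.0199×11) = 0.4556/1.507 = 0.3023 kJ/s.
beetle grubs: E/h = 7/15 = 0.4667 kJ/s.
Since 0.4667 > R, including beetle grubs increases the long-run rate.

Yes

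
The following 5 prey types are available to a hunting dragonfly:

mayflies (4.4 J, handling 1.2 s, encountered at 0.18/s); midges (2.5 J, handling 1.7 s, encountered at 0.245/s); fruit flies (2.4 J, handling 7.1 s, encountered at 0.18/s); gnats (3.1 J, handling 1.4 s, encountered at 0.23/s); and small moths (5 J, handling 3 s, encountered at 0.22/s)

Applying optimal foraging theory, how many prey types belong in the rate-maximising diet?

4

E/h in descending order: mayflies 3.67, gnats 2.21, small moths 1.67, midges 1.47, fruit flies 0.338 J/s. The optimal diet is the largest prefix of this list for which every included type satisfies E_i/h_i > R on the types above it.
Rate on top 1: 0.6513. gnats: 2.21 > 0.6513 → include.
Rate on top 2: 0.9785. small moths: 1.67 > 0.9785 → include.
Rate on top 3: 1.185. midges: 1.47 > 1.185 → include.
Rate on top 4: 1.231. fruit flies: 0.338 < 1.231 → exclude; stop.
Optimal diet: mayflies, gnats, small moths, midges — 4 of 5 types.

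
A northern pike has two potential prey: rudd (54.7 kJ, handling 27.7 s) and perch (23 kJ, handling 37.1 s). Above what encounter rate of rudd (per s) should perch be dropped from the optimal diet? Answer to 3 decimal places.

At the threshold, the rate on rudd alone equals the profitability of perch: λ·54.7/(1 + λ·27.7) = 23/37.1 = 0.6199.
Rearranging, λ(54.7 − 0.6199×27.7) = 0.6199, so λ = 0.6199/37.53 = 0.01652 per s.

0.017 per s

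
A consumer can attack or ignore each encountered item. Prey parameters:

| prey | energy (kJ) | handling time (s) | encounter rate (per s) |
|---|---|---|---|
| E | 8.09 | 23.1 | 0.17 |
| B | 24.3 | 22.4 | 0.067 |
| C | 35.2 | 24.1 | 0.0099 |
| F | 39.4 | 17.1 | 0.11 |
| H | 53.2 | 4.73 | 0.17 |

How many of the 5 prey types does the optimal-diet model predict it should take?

Profitabilities (E/h, kJ/s): H 11.2, F 2.3, C 1.46, B 1.08, E 0.35. Add prey in this order while the next type's profitability exceeds the intake rate on those already taken.
Rate on top 1: 5.013. F: 2.3 < 5.013 → exclude; stop.
Optimal diet: H — 1 of 5 types.

1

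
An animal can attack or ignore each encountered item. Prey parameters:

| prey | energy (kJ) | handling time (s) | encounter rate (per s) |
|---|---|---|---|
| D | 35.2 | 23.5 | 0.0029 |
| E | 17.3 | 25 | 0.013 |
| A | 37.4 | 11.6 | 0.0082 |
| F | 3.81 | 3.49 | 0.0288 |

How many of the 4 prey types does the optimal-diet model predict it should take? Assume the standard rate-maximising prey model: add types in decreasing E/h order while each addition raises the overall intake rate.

4

E/h in descending order: A 3.22, D 1.5, F 1.09, E 0.692 kJ/s. The optimal diet is the largest prefix of this list for which every included type satisfies E_i/h_i > R on the types above it.
Rate on top 1: 0.28. D: 1.5 > 0.28 → include.
Rate on top 2: 0.3514. F: 1.09 > 0.3514 → include.
Rate on top 3: 0.4103. E: 0.692 > 0.4103 → include.
Optimal diet: A, D, F, E — 4 of 4 types.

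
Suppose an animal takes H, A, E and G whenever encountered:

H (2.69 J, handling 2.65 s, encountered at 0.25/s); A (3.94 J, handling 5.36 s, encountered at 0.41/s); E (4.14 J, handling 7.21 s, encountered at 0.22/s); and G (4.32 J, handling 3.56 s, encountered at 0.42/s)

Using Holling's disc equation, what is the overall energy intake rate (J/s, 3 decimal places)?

R = (0.25×2.69 + 0.41×3.94 + 0.22×4.14 + 0.42×4.32) / (1 + 0.25×2.65 + 0.41×5.36 + 0.22×7.21 + 0.42×3.56) = 5.013/6.941 = 0.7222 J/s.

0.722 J/s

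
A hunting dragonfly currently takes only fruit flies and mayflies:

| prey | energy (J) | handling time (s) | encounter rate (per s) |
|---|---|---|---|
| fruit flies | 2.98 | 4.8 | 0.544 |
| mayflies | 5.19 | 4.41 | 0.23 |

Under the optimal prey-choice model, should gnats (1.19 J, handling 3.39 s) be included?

On fruit flies and mayflies alone, R = ΣλE/(1+Σλh) = 2.815/4.626 = 0.6085 J/s.
gnats: E/h = 1.19/3.39 = 0.351 J/s.
0.351 < 0.6085, so adding gnats would lower the average — exclude it.

No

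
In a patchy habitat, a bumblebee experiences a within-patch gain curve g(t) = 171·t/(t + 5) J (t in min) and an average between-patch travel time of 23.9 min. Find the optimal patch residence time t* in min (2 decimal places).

Maximise g(t)/(T+t): set derivative to zero → g'(t)(T+t) = g(t).
g'(t) = 171·5/(t + 5)². Setting 171·5/(t+5)² = 171t/[(t+5)(23.9+t)] gives 5(23.9+t) = t(t+5), so t² = 5×23.9 = 119.5.
t* = √119.5 = 10.93 min.

10.93 min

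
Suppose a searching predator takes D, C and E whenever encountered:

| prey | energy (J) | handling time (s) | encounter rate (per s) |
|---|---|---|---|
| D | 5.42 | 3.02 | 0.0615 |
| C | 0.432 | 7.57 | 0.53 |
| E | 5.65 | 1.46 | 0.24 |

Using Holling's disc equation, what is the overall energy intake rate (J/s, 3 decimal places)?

Energy encountered per unit search time: 0.0615×5.42 + 0.53×0.432 + 0.24×5.65 = 1.918 J/s.
Handling time per unit search time: 0.0615×3.02 + 0.53×7.57 + 0.24×1.46 = 4.548.
Rate = 1.918/(1 + 4.548) = 0.3457 J/s.

0.346 J/s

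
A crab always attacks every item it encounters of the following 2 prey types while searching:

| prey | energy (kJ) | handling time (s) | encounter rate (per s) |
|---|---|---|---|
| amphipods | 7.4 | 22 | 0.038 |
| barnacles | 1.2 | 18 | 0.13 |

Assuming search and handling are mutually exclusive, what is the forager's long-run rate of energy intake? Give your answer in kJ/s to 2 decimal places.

Energy encountered per unit search time: 0.038×7.4 + 0.13×1.2 = 0.4372 kJ/s.
Handling time per unit search time: 0.038×22 + 0.13×18 = 3.176.
Rate = 0.4372/(1 + 3.176) = 0.1047 kJ/s.

0.10 kJ/s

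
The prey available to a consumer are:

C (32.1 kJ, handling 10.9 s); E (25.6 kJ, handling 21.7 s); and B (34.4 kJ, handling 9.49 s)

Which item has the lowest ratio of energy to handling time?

In descending order of E/h:
B: 34.4/9.49 = 3.62 kJ/s
C: 32.1/10.9 = 2.94 kJ/s
E: 25.6/21.7 = 1.18 kJ/s

E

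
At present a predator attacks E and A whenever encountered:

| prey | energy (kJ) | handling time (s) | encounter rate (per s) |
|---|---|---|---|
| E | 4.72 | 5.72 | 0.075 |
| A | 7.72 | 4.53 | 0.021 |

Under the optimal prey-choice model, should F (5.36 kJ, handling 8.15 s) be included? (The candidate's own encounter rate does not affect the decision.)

Yes

On E and A alone, R = ΣλE/(1+Σλh) = 0.5161/1.524 = 0.3386 kJ/s.
F: E/h = 5.36/8.15 = 0.6577 kJ/s.
0.6577 > 0.3386, so adding F raises the average — include it.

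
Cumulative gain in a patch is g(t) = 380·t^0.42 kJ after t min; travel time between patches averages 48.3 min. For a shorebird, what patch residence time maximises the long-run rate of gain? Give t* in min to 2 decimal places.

By the marginal value theorem, leave when the instantaneous gain rate g'(t) equals the habitat-wide average g(t)/(T + t).
g'(t) = 0.42·380·t^-0.58. Setting 0.42·380·t^-0.58 = 380·t^0.42/(48.3+t) gives 0.42(48.3+t) = t, so 0.58·t = 0.42×48.3.
t* = 0.42×48.3/0.58 = 34.98 min.

34.98 min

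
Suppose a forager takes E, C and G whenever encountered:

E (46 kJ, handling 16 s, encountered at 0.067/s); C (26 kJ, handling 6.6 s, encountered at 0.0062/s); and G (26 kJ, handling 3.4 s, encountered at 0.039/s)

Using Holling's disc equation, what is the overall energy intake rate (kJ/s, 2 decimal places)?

Energy encountered per unit search time: 0.067×46 + 0.0062×26 + 0.039×26 = 4.257 kJ/s.
Handling time per unit search time: 0.067×16 + 0.0062×6.6 + 0.039×3.4 = 1.246.
Rate = 4.257/(1 + 1.246) = 1.896 kJ/s.

1.90 kJ/s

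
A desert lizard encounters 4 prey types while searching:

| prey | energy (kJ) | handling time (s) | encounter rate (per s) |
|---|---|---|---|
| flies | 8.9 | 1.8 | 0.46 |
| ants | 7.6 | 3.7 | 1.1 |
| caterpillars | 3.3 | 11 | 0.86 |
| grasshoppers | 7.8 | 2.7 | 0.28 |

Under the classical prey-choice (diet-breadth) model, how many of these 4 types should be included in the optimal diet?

Profitabilities (E/h, kJ/s): flies 4.94, grasshoppers 2.89, ants 2.05, caterpillars 0.3. Add prey in this order while the next type's profitability exceeds the intake rate on those already taken.
Rate on top 1: 2.24. grasshoppers: 2.89 > 2.24 → include.
Rate on top 2: 2.43. ants: 2.05 < 2.43 → exclude; stop.
Optimal diet: flies, grasshoppers — 2 of 4 types.

2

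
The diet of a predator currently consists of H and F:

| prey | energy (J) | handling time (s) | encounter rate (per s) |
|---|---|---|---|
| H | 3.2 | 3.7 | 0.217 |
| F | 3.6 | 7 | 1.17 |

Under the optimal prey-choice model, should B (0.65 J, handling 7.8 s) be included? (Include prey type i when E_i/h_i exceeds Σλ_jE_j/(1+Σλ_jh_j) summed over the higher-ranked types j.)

Intake rate on the current diet: R = (0.217×3.2 + 1.17×3.6) / (1 + 0.217×3.7 + 1.17×7) = 4.906/9.993 = 0.491 J/s.
B: E/h = 0.65/7.8 = 0.08333 J/s.
Since 0.08333 < R, time spent handling B is better spent searching.

No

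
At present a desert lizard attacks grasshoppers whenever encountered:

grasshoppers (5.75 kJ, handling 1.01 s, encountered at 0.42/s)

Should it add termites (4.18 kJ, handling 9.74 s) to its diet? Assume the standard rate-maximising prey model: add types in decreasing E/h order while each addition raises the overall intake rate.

No

Current rate: (0.42×5.75)/(1 + 0.42×1.01) = 1.696 kJ/s.
termites: E/h = 4.18/9.74 = 0.4292 kJ/s.
0.4292 < 1.696, so adding termites would lower the average — exclude it.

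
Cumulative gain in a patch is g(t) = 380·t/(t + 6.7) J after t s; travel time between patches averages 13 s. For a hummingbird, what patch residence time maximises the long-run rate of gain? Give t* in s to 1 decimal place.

Maximise g(t)/(T+t): set derivative to zero → g'(t)(T+t) = g(t).
g'(t) = 380·6.7/(t + 6.7)². Setting 380·6.7/(t+6.7)² = 380t/[(t+6.7)(13+t)] gives 6.7(13+t) = t(t+6.7), so t² = 6.7×13 = 87.1.
t* = √87.1 = 9.333 s.

9.3 s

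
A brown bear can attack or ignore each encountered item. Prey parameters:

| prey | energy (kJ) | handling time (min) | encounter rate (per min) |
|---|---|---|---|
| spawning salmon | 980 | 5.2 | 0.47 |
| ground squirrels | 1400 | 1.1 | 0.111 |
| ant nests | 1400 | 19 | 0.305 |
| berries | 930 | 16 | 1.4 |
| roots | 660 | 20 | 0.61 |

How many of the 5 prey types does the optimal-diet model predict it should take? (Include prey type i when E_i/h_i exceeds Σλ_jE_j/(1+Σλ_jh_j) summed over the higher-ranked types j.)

2

Rank by E/h (kJ/min): ground squirrels 1.27e+03, spawning salmon 188, ant nests 73.7, berries 58.1, roots 33. Include each in turn until the next type's E/h falls below the running intake rate.
Rate on top 1: 138.5. spawning salmon: 188 > 138.5 → include.
Rate on top 2: 172.7. ant nests: 73.7 < 172.7 → exclude; stop.
Optimal diet: ground squirrels, spawning salmon — 2 of 5 types.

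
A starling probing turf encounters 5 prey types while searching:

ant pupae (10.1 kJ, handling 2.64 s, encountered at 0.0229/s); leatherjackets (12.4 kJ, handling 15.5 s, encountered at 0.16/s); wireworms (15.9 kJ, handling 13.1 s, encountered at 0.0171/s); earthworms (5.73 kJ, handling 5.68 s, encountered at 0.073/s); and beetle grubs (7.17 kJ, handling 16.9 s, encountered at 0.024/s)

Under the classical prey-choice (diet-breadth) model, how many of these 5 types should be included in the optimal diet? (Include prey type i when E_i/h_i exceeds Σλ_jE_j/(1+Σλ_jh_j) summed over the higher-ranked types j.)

4

E/h in descending order: ant pupae 3.83, wireworms 1.21, earthworms 1.01, leatherjackets 0.8, beetle grubs 0.424 kJ/s. The optimal diet is the largest prefix of this list for which every included type satisfies E_i/h_i > R on the types above it.
Rate on top 1: 0.2181. wireworms: 1.21 > 0.2181 → include.
Rate on top 2: 0.3917. earthworms: 1.01 > 0.3917 → include.
Rate on top 3: 0.5423. leatherjackets: 0.8 > 0.5423 → include.
Rate on top 4: 0.6952. beetle grubs: 0.424 < 0.6952 → exclude; stop.
Optimal diet: ant pupae, wireworms, earthworms, leatherjackets — 4 of 5 types.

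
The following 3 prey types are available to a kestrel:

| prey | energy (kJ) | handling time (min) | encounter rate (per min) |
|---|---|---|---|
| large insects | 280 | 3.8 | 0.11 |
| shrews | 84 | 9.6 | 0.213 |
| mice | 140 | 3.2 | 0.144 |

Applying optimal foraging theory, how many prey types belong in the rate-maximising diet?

2

Profitabilities (E/h, kJ/min): large insects 73.7, mice 43.8, shrews 8.75. Add prey in this order while the next type's profitability exceeds the intake rate on those already taken.
Rate on top 1: 21.72. mice: 43.8 > 21.72 → include.
Rate on top 2: 27.12. shrews: 8.75 < 27.12 → exclude; stop.
Optimal diet: large insects, mice — 2 of 3 types.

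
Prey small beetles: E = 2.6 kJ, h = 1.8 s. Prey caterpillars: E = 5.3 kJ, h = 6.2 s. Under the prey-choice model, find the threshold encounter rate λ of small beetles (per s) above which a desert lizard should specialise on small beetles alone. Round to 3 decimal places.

The zero-one rule: include caterpillars iff E₂/h₂ > λE₁/(1+λh₁). Equality gives the switch point.
λE₁h₂ = E₂ + λE₂h₁ ⇒ λ = E₂/(E₁h₂ − E₂h₁) = 5.3/(16.12 − 9.54) = 0.8055 per s.

0.805 per s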